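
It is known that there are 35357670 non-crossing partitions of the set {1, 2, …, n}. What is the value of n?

16

Non-crossing partitions of [n] are counted by C_n; 35357670 = C_16.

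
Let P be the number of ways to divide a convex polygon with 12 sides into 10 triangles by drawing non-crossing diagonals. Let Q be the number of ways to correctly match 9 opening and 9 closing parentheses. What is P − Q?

11934

Triangulations of a convex m-gon are counted by C_{m−2}; with m = 12 this is C_10. So P = C_10 = 16796.
Balanced strings of n pairs of brackets are counted by C_n; here n = 9. So Q = C_9 = 4862.
P − Q = 16796 − 4862 = 11934.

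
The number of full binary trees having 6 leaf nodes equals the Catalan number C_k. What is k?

A full binary tree with L leaves has L−1 internal nodes and is counted by C_{L−1}; L = 6 gives C_5.

5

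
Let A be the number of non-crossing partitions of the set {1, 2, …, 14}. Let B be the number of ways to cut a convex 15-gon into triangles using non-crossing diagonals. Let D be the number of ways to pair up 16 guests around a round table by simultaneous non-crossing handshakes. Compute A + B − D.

Non-crossing partitions of an n-element set are counted by C_n; here n = 14. So A = C_14 = 2674440.
Triangulations of a convex m-gon are counted by C_{m−2}; with m = 15 this is C_13. So B = C_13 = 742900.
Non-crossing handshake pairings of 2n people are counted by C_n; 16 people gives n = 8. So D = C_8 = 1430.
A + B − D = 2674440 + 742900 − 1430 = 3415910.

3415910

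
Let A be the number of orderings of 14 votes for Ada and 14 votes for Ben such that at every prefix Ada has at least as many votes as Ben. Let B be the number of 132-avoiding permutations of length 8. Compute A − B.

2673010

Reading a vote for the leader as '(' and for the other as ')' turns such a sequence into a balanced string of 14 pairs, so the count is C_14. So A = C_14 = 2674440.
Permutations of [n] avoiding any single length-3 pattern are counted by C_n; here n = 8. So B = C_8 = 1430.
A − B = 2674440 − 1430 = 2673010.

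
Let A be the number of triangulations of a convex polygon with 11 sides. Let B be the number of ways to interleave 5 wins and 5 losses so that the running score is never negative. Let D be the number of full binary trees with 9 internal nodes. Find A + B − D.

Triangulations of a convex m-gon are counted by C_{m−2}; with m = 11 this is C_9. So A = C_9 = 4862.
Ballot sequences with n votes each where one side never trails are Dyck words, counted by C_n; here n = 5. So B = C_5 = 42.
The number of full binary trees on 9 internal nodes is the Catalan number C_9. So D = C_9 = 4862.
A + B − D = 4862 + 42 − 4862 = 42.

42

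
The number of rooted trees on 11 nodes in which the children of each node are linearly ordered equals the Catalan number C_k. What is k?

10

Rooted ordered (plane) trees on m nodes have m−1 edges and are counted by C_{m−1}; m = 11 gives C_10.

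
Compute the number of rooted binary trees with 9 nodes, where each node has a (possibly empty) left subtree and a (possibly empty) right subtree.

4862

There are C_n binary search tree shapes on n keys; with n = 9 that is C_9.
C_9 = C(18,9)/10 = 48620/10 = 4862.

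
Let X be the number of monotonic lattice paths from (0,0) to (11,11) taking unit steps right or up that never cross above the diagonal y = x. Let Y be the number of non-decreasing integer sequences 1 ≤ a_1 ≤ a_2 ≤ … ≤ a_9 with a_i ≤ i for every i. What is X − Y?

53924

Monotone paths in an n×n grid that stay weakly below the diagonal are counted by C_n; here n = 11. So X = C_11 = 58786.
Such sub-staircase sequences of length n are counted by C_n; here n = 9. So Y = C_9 = 4862.
X − Y = 58786 − 4862 = 53924.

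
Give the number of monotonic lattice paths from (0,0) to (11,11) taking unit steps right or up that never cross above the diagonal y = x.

Monotone paths in an n×n grid that stay weakly below the diagonal are counted by C_n; here n = 11.
C_11 = C(22,11)/12 = 705432/12 = 58786.

58786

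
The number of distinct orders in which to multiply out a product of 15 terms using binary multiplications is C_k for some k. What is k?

14

Bracketing 15 factors into binary products is counted by C_{15−1} = C_14.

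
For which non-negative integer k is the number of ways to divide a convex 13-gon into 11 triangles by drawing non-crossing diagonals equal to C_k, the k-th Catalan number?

11

A convex 13-gon is triangulated into 11 triangles, and the number of such triangulations is the Catalan number C_{13−2} = C_11.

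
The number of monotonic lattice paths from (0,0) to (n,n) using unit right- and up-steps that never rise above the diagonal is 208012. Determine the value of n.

Such diagonal-avoiding paths in an n×n grid are counted by C_n, and C_12 = 208012.

12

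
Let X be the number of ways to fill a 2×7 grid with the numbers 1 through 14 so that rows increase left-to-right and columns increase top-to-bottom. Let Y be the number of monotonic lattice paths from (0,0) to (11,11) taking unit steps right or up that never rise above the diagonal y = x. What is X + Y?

59215

Standard Young tableaux of shape 2×n are counted by C_n; here n = 7. So X = C_7 = 429.
Monotone paths in an n×n grid that stay weakly below the diagonal are counted by C_n; here n = 11. So Y = C_11 = 58786.
X + Y = 429 + 58786 = 59215.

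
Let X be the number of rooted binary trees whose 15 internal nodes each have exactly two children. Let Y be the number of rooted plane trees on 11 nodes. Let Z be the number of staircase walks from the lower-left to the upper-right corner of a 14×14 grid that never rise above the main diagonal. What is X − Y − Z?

7003609

The number of full binary trees on 15 internal nodes is the Catalan number C_15. So X = C_15 = 9694845.
Rooted ordered (plane) trees on m nodes have m−1 edges and are counted by C_{m−1}; m = 11 gives C_10. So Y = C_10 = 16796.
Sub-diagonal monotone paths from (0,0) to (14,14) biject with Dyck paths of semilength 14, giving C_14. So Z = C_14 = 2674440.
X − Y − Z = 9694845 − 16796 − 2674440 = 7003609.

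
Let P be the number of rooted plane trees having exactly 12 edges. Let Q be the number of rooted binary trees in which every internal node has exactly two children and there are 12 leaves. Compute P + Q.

266798

Rooted ordered trees with n edges are counted by C_n; here n = 12. So P = C_12 = 208012.
Full binary trees with 12 leaves have 12−1 = 11 internal nodes, so there are C_11 of them. So Q = C_11 = 58786.
P + Q = 208012 + 58786 = 266798.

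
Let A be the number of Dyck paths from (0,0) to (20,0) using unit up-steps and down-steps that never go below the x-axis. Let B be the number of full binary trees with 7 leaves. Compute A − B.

A Dyck path with 10 up-steps and 10 down-steps has semilength 10, so there are C_10 of them. So A = C_10 = 16796.
A full binary tree with L leaves has L−1 internal nodes and is counted by C_{L−1}; L = 7 gives C_6. So B = C_6 = 132.
A − B = 16796 − 132 = 16664.

16664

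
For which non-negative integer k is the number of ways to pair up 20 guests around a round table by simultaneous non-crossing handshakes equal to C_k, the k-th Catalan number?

10

Non-crossing handshake pairings of 2n people are counted by C_n; 20 people gives n = 10.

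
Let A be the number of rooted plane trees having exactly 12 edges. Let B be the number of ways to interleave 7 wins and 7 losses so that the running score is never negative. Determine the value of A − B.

207583

Rooted ordered trees with n edges are counted by C_n; here n = 12. So A = C_12 = 208012.
Ballot sequences with n votes each where one side never trails are Dyck words, counted by C_n; here n = 7. So B = C_7 = 429.
A − B = 208012 − 429 = 207583.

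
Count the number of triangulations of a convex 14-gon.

A convex 14-gon is triangulated into 12 triangles, and the number of such triangulations is the Catalan number C_{14−2} = C_12.
C_12 = C(24,12)/13 = 2704156/13 = 208012.

208012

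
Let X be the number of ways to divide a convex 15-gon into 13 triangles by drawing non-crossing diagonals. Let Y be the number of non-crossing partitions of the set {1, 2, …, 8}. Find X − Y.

Triangulations of a convex m-gon are counted by C_{m−2}; with m = 15 this is C_13. So X = C_13 = 742900.
The non-crossing partitions of [8] form a lattice of size C_8. So Y = C_8 = 1430.
X − Y = 742900 − 1430 = 741470.

741470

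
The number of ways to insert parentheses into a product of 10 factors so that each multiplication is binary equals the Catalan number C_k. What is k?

Ways to associate a product of 10 factors correspond to binary trees on 10 leaves, so the count is C_9.

9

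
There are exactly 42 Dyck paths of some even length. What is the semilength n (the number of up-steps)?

5

Dyck paths of semilength n are counted by C_n. The Catalan number equal to 42 is C_5.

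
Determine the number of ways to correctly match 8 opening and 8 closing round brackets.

With 8 pairs the number of balanced bracket strings is the Catalan number C_8.
C_8 = C_7 · 2(2·7+1)/(7+2) = 429 · 30/9 = 1430.

1430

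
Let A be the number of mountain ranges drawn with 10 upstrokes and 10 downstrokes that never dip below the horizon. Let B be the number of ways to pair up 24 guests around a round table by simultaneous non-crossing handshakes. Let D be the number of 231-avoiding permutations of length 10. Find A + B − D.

208012

A Dyck path with 10 up-steps and 10 down-steps has semilength 10, so there are C_10 of them. So A = C_10 = 16796.
With 24 = 2·12 people, non-crossing handshake pairings are non-crossing perfect matchings on a circle, counted by C_12. So B = C_12 = 208012.
Permutations of [n] avoiding any single length-3 pattern are counted by C_n; here n = 10. So D = C_10 = 16796.
A + B − D = 16796 + 208012 − 16796 = 208012.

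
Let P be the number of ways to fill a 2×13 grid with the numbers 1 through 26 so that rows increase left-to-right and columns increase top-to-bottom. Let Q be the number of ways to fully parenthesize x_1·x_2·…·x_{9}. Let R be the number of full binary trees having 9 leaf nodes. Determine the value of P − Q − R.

By the hook-length formula (or a Dyck-path bijection), SYT of shape 2×13 number C_13. So P = C_13 = 742900.
Bracketing 9 factors into binary products is counted by C_{9−1} = C_8. So Q = C_8 = 1430.
A full binary tree with L leaves has L−1 internal nodes and is counted by C_{L−1}; L = 9 gives C_8. So R = C_8 = 1430.
P − Q − R = 742900 − 1430 − 1430 = 740040.

740040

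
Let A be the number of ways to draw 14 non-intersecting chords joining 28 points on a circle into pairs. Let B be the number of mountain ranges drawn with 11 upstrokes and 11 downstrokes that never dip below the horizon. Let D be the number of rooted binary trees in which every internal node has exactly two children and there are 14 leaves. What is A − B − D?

1872754

Non-crossing perfect matchings of 2n points on a circle are counted by C_n; with 28 points, n = 14. So A = C_14 = 2674440.
Dyck paths of semilength n (length 2n) are counted by C_n; here n = 11. So B = C_11 = 58786.
A full binary tree with L leaves has L−1 internal nodes and is counted by C_{L−1}; L = 14 gives C_13. So D = C_13 = 742900.
A − B − D = 2674440 − 58786 − 742900 = 1872754.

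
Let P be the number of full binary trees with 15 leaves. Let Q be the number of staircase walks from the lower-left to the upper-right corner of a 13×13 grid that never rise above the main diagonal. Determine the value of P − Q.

1931540

A full binary tree with L leaves has L−1 internal nodes and is counted by C_{L−1}; L = 15 gives C_14. So P = C_14 = 2674440.
Sub-diagonal monotone paths from (0,0) to (13,13) biject with Dyck paths of semilength 13, giving C_13. So Q = C_13 = 742900.
P − Q = 2674440 − 742900 = 1931540.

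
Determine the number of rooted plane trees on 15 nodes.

A rooted plane tree on 15 nodes has 14 edges, and such trees are counted by C_14.
C_14 = 2674440.

2674440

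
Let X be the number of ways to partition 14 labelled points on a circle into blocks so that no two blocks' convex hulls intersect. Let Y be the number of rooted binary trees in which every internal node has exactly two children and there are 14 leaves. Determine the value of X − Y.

Non-crossing partitions of an n-element set are counted by C_n; here n = 14. So X = C_14 = 2674440.
Full binary trees with 14 leaves have 14−1 = 13 internal nodes, so there are C_13 of them. So Y = C_13 = 742900.
X − Y = 2674440 − 742900 = 1931540.

1931540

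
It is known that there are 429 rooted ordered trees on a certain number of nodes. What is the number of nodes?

Rooted ordered trees on m nodes are counted by C_{m−1}. The Catalan number equal to 429 is C_7.
So the index is 7, and the number of nodes is 7 + 1 = 8.

8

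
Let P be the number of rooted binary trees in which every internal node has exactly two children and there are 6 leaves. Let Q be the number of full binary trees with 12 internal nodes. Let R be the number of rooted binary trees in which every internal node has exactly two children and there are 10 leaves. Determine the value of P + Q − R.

A full binary tree with L leaves has L−1 internal nodes and is counted by C_{L−1}; L = 6 gives C_5. So P = C_5 = 42.
The number of full binary trees on 12 internal nodes is the Catalan number C_12. So Q = C_12 = 208012.
A full binary tree with L leaves has L−1 internal nodes and is counted by C_{L−1}; L = 10 gives C_9. So R = C_9 = 4862.
P + Q − R = 42 + 208012 − 4862 = 203192.

203192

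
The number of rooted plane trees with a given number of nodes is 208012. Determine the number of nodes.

Rooted ordered trees on m nodes are counted by C_{m−1}; 208012 = C_12.
So the index is 12, and the number of nodes is 12 + 1 = 13.

13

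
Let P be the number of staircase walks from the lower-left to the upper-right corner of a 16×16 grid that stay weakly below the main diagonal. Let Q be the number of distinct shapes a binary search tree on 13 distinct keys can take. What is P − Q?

34614770

Monotone paths in an n×n grid that stay weakly below the diagonal are counted by C_n; here n = 16. So P = C_16 = 35357670.
There are C_n binary search tree shapes on n keys; with n = 13 that is C_13. So Q = C_13 = 742900.
P − Q = 35357670 − 742900 = 34614770.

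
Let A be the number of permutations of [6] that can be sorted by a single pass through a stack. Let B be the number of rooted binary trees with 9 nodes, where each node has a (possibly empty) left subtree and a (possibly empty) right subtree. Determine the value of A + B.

4994

Stack-sortable permutations are exactly the 231-avoiding ones, counted by C_n; here n = 6. So A = C_6 = 132.
Rooted binary trees with 9 nodes (each child slot possibly empty) number C_9. So B = C_9 = 4862.
A + B = 132 + 4862 = 4994.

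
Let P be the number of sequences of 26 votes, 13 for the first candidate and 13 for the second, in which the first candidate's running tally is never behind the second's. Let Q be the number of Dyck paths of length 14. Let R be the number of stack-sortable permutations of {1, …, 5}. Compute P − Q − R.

742429

Ballot sequences with n votes each where one side never trails are Dyck words, counted by C_n; here n = 13. So P = C_13 = 742900.
Paths of 7 up- and 7 down-steps that never dip below the axis are Dyck paths; their count is C_7. So Q = C_7 = 429.
Stack-sortable permutations are exactly the 231-avoiding ones, counted by C_n; here n = 5. So R = C_5 = 42.
P − Q − R = 742900 − 429 − 42 = 742429.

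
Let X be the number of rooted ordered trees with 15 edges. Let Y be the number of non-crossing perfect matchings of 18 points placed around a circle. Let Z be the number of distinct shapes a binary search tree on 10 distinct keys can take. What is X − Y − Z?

9673187

A rooted plane tree with 15 edges has 16 nodes, and the count is C_15. So X = C_15 = 9694845.
Non-crossing perfect matchings of 2n points on a circle are counted by C_n; with 18 points, n = 9. So Y = C_9 = 4862.
Binary trees (left/right distinguished) on n nodes are counted by C_n; here n = 10. So Z = C_10 = 16796.
X − Y − Z = 9694845 − 4862 − 16796 = 9673187.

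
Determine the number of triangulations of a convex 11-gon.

The number of triangulations of an 11-gon is the Catalan number C_9 (index = sides − 2).
C_9 = 4862.

4862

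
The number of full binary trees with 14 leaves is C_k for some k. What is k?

13

A full binary tree with L leaves has L−1 internal nodes and is counted by C_{L−1}; L = 14 gives C_13.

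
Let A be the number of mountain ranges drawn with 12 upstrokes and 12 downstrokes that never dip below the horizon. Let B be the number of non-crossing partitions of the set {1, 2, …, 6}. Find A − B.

207880

Dyck paths of semilength n (length 2n) are counted by C_n; here n = 12. So A = C_12 = 208012.
Non-crossing partitions of an n-element set are counted by C_n; here n = 6. So B = C_6 = 132.
A − B = 208012 − 132 = 207880.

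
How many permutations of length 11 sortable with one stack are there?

Stack-sortable permutations are exactly the 231-avoiding ones, counted by C_n; here n = 11.
C_11 = C_10 · 2(2·10+1)/(10+2) = 16796 · 42/12 = 58786.

58786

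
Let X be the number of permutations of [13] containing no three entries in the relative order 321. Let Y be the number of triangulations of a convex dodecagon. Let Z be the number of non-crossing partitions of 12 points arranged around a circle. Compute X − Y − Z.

For any fixed pattern of length 3, the pattern-avoiding permutations of [13] number C_13. So X = C_13 = 742900.
The number of triangulations of a 12-gon is the Catalan number C_10 (index = sides − 2). So Y = C_10 = 16796.
The non-crossing partitions of [12] form a lattice of size C_12. So Z = C_12 = 208012.
X − Y − Z = 742900 − 16796 − 208012 = 518092.

518092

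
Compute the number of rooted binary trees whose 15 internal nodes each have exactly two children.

The number of full binary trees on 15 internal nodes is the Catalan number C_15.
C_15 = 9694845.

9694845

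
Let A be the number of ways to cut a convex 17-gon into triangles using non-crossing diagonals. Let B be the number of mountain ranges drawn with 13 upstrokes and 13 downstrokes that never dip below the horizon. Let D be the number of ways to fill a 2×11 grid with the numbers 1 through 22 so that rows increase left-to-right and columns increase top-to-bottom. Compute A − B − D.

A convex 17-gon is triangulated into 15 triangles, and the number of such triangulations is the Catalan number C_{17−2} = C_15. So A = C_15 = 9694845.
Dyck paths of semilength n (length 2n) are counted by C_n; here n = 13. So B = C_13 = 742900.
By the hook-length formula (or a Dyck-path bijection), SYT of shape 2×11 number C_11. So D = C_11 = 58786.
A − B − D = 9694845 − 742900 − 58786 = 8893159.

8893159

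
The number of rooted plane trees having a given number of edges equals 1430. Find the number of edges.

Rooted ordered trees with n edges are counted by C_n. Since C_8 = 1430, the index is 8.

8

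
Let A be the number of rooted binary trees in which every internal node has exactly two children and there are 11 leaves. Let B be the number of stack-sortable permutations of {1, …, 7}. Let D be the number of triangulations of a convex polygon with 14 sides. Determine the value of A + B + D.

225237

A full binary tree with L leaves has L−1 internal nodes and is counted by C_{L−1}; L = 11 gives C_10. So A = C_10 = 16796.
By Knuth's characterisation, the stack-sortable permutations of length 7 are the 231-avoiders, numbering C_7. So B = C_7 = 429.
A convex 14-gon is triangulated into 12 triangles, and the number of such triangulations is the Catalan number C_{14−2} = C_12. So D = C_12 = 208012.
A + B + D = 16796 + 429 + 208012 = 225237.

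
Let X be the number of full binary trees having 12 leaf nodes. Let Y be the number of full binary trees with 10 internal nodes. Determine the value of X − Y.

Full binary trees with 12 leaves have 12−1 = 11 internal nodes, so there are C_11 of them. So X = C_11 = 58786.
Full binary trees with n internal nodes are counted by C_n; here n = 10. So Y = C_10 = 16796.
X − Y = 58786 − 16796 = 41990.

41990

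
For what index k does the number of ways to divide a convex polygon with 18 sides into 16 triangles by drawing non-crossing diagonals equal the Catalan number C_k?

16

A convex 18-gon is triangulated into 16 triangles, and the number of such triangulations is the Catalan number C_{18−2} = C_16.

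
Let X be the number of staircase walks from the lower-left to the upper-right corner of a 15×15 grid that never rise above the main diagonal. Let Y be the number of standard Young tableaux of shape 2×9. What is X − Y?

9689983

Sub-diagonal monotone paths from (0,0) to (15,15) biject with Dyck paths of semilength 15, giving C_15. So X = C_15 = 9694845.
By the hook-length formula (or a Dyck-path bijection), SYT of shape 2×9 number C_9. So Y = C_9 = 4862.
X − Y = 9694845 − 4862 = 9689983.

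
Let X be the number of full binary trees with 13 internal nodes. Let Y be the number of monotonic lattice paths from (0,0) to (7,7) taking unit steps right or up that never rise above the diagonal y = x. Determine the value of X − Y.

Full binary trees with n internal nodes are counted by C_n; here n = 13. So X = C_13 = 742900.
Sub-diagonal monotone paths from (0,0) to (7,7) biject with Dyck paths of semilength 7, giving C_7. So Y = C_7 = 429.
X − Y = 742900 − 429 = 742471.

742471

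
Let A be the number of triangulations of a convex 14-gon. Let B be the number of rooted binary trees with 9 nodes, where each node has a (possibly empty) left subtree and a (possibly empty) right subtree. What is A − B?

203150

The number of triangulations of a 14-gon is the Catalan number C_12 (index = sides − 2). So A = C_12 = 208012.
There are C_n binary search tree shapes on n keys; with n = 9 that is C_9. So B = C_9 = 4862.
A − B = 208012 − 4862 = 203150.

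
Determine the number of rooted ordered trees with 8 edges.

1430

A rooted plane tree with 8 edges has 9 nodes, and the count is C_8.
C_8 = C(16,8)/9 = 12870/9 = 1430.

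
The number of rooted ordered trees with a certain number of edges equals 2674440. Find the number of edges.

14

Rooted ordered trees with n edges are counted by C_n. The Catalan number equal to 2674440 is C_14.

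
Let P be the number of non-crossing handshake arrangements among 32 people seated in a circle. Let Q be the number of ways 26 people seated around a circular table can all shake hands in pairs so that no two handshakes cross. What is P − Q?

34614770

Non-crossing handshake pairings of 2n people are counted by C_n; 32 people gives n = 16. So P = C_16 = 35357670.
With 26 = 2·13 people, non-crossing handshake pairings are non-crossing perfect matchings on a circle, counted by C_13. So Q = C_13 = 742900.
P − Q = 35357670 − 742900 = 34614770.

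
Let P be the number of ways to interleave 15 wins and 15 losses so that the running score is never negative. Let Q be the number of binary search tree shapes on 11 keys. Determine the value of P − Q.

Reading a vote for the leader as '(' and for the other as ')' turns such a sequence into a balanced string of 15 pairs, so the count is C_15. So P = C_15 = 9694845.
Rooted binary trees with 11 nodes (each child slot possibly empty) number C_11. So Q = C_11 = 58786.
P − Q = 9694845 − 58786 = 9636059.

9636059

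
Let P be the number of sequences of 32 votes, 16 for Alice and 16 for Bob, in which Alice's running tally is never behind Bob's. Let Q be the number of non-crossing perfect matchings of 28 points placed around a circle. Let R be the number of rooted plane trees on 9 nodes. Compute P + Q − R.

Ballot sequences with n votes each where one side never trails are Dyck words, counted by C_n; here n = 16. So P = C_16 = 35357670.
Non-crossing perfect matchings of 2n points on a circle are counted by C_n; with 28 points, n = 14. So Q = C_14 = 2674440.
A rooted plane tree on 9 nodes has 8 edges, and such trees are counted by C_8. So R = C_8 = 1430.
P + Q − R = 35357670 + 2674440 − 1430 = 38030680.

38030680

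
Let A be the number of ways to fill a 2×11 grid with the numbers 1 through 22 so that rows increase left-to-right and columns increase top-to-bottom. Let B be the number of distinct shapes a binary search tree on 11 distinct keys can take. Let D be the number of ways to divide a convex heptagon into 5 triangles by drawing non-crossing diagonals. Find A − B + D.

Standard Young tableaux of shape 2×n are counted by C_n; here n = 11. So A = C_11 = 58786.
There are C_n binary search tree shapes on n keys; with n = 11 that is C_11. So B = C_11 = 58786.
Triangulations of a convex m-gon are counted by C_{m−2}; with m = 7 this is C_5. So D = C_5 = 42.
A − B + D = 58786 − 58786 + 42 = 42.

42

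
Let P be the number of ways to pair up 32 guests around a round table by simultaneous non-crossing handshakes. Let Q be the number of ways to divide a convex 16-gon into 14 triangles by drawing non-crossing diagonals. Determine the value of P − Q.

32683230

Non-crossing handshake pairings of 2n people are counted by C_n; 32 people gives n = 16. So P = C_16 = 35357670.
A convex 16-gon is triangulated into 14 triangles, and the number of such triangulations is the Catalan number C_{16−2} = C_14. So Q = C_14 = 2674440.
P − Q = 35357670 − 2674440 = 32683230.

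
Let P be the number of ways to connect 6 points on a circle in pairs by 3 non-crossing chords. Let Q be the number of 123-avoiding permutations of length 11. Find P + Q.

Non-crossing perfect matchings of 2n points on a circle are counted by C_n; with 6 points, n = 3. So P = C_3 = 5.
Permutations of [n] avoiding any single length-3 pattern are counted by C_n; here n = 11. So Q = C_11 = 58786.
P + Q = 5 + 58786 = 58791.

58791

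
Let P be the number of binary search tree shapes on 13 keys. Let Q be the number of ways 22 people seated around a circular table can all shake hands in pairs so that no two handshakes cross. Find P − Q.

There are C_n binary search tree shapes on n keys; with n = 13 that is C_13. So P = C_13 = 742900.
Non-crossing handshake pairings of 2n people are counted by C_n; 22 people gives n = 11. So Q = C_11 = 58786.
P − Q = 742900 − 58786 = 684114.

684114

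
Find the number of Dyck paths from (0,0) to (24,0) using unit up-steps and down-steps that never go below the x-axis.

A Dyck path with 12 up-steps and 12 down-steps has semilength 12, so there are C_12 of them.
C_12 = C(24,12)/13 = 2704156/13 = 208012.

208012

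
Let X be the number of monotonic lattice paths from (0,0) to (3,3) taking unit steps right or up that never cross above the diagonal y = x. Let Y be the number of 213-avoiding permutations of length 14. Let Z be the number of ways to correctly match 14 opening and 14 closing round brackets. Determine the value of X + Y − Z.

Monotone paths in an n×n grid that stay weakly below the diagonal are counted by C_n; here n = 3. So X = C_3 = 5.
For any fixed pattern of length 3, the pattern-avoiding permutations of [14] number C_14. So Y = C_14 = 2674440.
With 14 pairs the number of balanced bracket strings is the Catalan number C_14. So Z = C_14 = 2674440.
X + Y − Z = 5 + 2674440 − 2674440 = 5.

5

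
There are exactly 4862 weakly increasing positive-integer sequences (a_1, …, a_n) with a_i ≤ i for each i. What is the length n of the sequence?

Such sub-staircase sequences of length n are counted by C_n, and C_9 = 4862.

9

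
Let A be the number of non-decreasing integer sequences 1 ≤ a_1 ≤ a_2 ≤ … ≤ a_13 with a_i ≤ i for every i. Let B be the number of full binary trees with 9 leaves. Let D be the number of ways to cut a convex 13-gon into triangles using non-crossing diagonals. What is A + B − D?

685544

Weakly increasing sequences with a_i ≤ i biject with Dyck paths of semilength 13, so there are C_13. So A = C_13 = 742900.
A full binary tree with L leaves has L−1 internal nodes and is counted by C_{L−1}; L = 9 gives C_8. So B = C_8 = 1430.
A convex 13-gon is triangulated into 11 triangles, and the number of such triangulations is the Catalan number C_{13−2} = C_11. So D = C_11 = 58786.
A + B − D = 742900 + 1430 − 58786 = 685544.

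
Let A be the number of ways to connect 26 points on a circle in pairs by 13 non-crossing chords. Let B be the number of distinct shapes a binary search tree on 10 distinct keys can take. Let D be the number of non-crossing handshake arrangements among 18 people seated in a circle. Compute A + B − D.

754834

Pairing 26 circle points by 13 non-crossing chords gives C_13 matchings. So A = C_13 = 742900.
Binary trees (left/right distinguished) on n nodes are counted by C_n; here n = 10. So B = C_10 = 16796.
With 18 = 2·9 people, non-crossing handshake pairings are non-crossing perfect matchings on a circle, counted by C_9. So D = C_9 = 4862.
A + B − D = 742900 + 16796 − 4862 = 754834.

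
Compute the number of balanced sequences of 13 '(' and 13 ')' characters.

Balanced strings of n pairs of brackets are counted by C_n; here n = 13.
C_13 = C(26,13)/14 = 10400600/14 = 742900.

742900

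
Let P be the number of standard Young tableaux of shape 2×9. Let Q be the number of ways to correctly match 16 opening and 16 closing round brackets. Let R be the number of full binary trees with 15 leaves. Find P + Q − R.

32688092

Standard Young tableaux of shape 2×n are counted by C_n; here n = 9. So P = C_9 = 4862.
A balanced arrangement of 16 bracket pairs is a Dyck word of semilength 16, so the count is C_16. So Q = C_16 = 35357670.
Full binary trees with 15 leaves have 15−1 = 14 internal nodes, so there are C_14 of them. So R = C_14 = 2674440.
P + Q − R = 4862 + 35357670 − 2674440 = 32688092.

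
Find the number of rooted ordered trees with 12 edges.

Rooted ordered trees with n edges are counted by C_n; here n = 12.
C_12 = C(24,12)/13 = 2704156/13 = 208012.

208012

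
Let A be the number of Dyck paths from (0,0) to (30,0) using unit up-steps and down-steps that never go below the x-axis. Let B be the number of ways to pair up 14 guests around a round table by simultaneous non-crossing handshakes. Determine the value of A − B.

A Dyck path with 15 up-steps and 15 down-steps has semilength 15, so there are C_15 of them. So A = C_15 = 9694845.
Non-crossing handshake pairings of 2n people are counted by C_n; 14 people gives n = 7. So B = C_7 = 429.
A − B = 9694845 − 429 = 9694416.

9694416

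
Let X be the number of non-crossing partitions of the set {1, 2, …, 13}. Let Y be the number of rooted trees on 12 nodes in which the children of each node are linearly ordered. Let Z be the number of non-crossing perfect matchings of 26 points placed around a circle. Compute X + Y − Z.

The non-crossing partitions of [13] form a lattice of size C_13. So X = C_13 = 742900.
A rooted plane tree on 12 nodes has 11 edges, and such trees are counted by C_11. So Y = C_11 = 58786.
Pairing 26 circle points by 13 non-crossing chords gives C_13 matchings. So Z = C_13 = 742900.
X + Y − Z = 742900 + 58786 − 742900 = 58786.

58786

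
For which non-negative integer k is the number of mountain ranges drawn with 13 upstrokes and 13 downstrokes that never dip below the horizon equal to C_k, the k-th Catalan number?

13

Paths of 13 up- and 13 down-steps that never dip below the axis are Dyck paths; their count is C_13.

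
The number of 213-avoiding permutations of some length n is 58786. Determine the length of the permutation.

Permutations of [n] avoiding a fixed length-3 pattern are counted by C_n. Since C_11 = 58786, the index is 11.

11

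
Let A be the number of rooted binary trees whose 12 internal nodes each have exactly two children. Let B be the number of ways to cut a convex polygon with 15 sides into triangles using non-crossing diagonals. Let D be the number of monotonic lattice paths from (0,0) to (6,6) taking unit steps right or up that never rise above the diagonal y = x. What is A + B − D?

The number of full binary trees on 12 internal nodes is the Catalan number C_12. So A = C_12 = 208012.
A convex 15-gon is triangulated into 13 triangles, and the number of such triangulations is the Catalan number C_{15−2} = C_13. So B = C_13 = 742900.
Sub-diagonal monotone paths from (0,0) to (6,6) biject with Dyck paths of semilength 6, giving C_6. So D = C_6 = 132.
A + B − D = 208012 + 742900 − 132 = 950780.

950780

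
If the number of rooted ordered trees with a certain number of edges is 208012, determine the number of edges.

12

Rooted ordered trees with n edges are counted by C_n. Since C_12 = 208012, the index is 12.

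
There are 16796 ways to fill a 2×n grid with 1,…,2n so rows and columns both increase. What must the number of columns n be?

Standard Young tableaux of shape 2×n are counted by C_n. The Catalan number equal to 16796 is C_10.

10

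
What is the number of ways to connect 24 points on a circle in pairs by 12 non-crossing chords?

Pairing 24 circle points by 12 non-crossing chords gives C_12 matchings.
C_12 = C(24,12)/13 = 2704156/13 = 208012.

208012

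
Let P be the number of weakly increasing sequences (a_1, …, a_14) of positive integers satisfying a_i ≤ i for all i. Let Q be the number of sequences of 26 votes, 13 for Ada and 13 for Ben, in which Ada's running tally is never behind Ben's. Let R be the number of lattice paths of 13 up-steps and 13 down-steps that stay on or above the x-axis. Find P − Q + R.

Such sub-staircase sequences of length n are counted by C_n; here n = 14. So P = C_14 = 2674440.
Reading a vote for the leader as '(' and for the other as ')' turns such a sequence into a balanced string of 13 pairs, so the count is C_13. So Q = C_13 = 742900.
A Dyck path with 13 up-steps and 13 down-steps has semilength 13, so there are C_13 of them. So R = C_13 = 742900.
P − Q + R = 2674440 − 742900 + 742900 = 2674440.

2674440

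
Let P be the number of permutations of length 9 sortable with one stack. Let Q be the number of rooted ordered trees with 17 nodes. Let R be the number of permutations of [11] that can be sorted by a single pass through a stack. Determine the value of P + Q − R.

By Knuth's characterisation, the stack-sortable permutations of length 9 are the 231-avoiders, numbering C_9. So P = C_9 = 4862.
Rooted ordered (plane) trees on m nodes have m−1 edges and are counted by C_{m−1}; m = 17 gives C_16. So Q = C_16 = 35357670.
Stack-sortable permutations are exactly the 231-avoiding ones, counted by C_n; here n = 11. So R = C_11 = 58786.
P + Q − R = 4862 + 35357670 − 58786 = 35303746.

35303746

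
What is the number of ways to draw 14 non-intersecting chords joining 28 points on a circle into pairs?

2674440

Non-crossing perfect matchings of 2n points on a circle are counted by C_n; with 28 points, n = 14.
C_14 = C(28,14)/15 = 40116600/15 = 2674440.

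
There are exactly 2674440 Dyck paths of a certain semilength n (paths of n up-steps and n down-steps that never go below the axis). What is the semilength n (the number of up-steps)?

Dyck paths of semilength n are counted by C_n, and C_14 = 2674440.

14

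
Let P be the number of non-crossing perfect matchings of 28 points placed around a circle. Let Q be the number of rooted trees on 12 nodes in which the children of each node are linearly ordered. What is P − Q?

2615654

Pairing 28 circle points by 14 non-crossing chords gives C_14 matchings. So P = C_14 = 2674440.
Rooted ordered (plane) trees on m nodes have m−1 edges and are counted by C_{m−1}; m = 12 gives C_11. So Q = C_11 = 58786.
P − Q = 2674440 − 58786 = 2615654.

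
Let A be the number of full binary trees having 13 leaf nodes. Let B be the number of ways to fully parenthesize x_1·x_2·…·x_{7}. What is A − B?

Full binary trees with 13 leaves have 13−1 = 12 internal nodes, so there are C_12 of them. So A = C_12 = 208012.
Bracketing 7 factors into binary products is counted by C_{7−1} = C_6. So B = C_6 = 132.
A − B = 208012 − 132 = 207880.

207880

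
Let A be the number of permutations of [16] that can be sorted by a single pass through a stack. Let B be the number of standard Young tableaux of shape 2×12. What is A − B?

35149658

Stack-sortable permutations are exactly the 231-avoiding ones, counted by C_n; here n = 16. So A = C_16 = 35357670.
Standard Young tableaux of shape 2×n are counted by C_n; here n = 12. So B = C_12 = 208012.
A − B = 35357670 − 208012 = 35149658.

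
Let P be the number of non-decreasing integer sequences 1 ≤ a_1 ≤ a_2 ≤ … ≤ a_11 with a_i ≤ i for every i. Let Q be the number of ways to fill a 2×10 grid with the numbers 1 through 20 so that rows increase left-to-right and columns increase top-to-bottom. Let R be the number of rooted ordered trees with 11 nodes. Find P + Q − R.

Such sub-staircase sequences of length n are counted by C_n; here n = 11. So P = C_11 = 58786.
By the hook-length formula (or a Dyck-path bijection), SYT of shape 2×10 number C_10. So Q = C_10 = 16796.
A rooted plane tree on 11 nodes has 10 edges, and such trees are counted by C_10. So R = C_10 = 16796.
P + Q − R = 58786 + 16796 − 16796 = 58786.

58786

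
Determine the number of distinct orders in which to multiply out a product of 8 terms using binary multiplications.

429

Bracketing 8 factors into binary products is counted by C_{8−1} = C_7.
C_7 = C_6 · 2(2·6+1)/(6+2) = 132 · 26/8 = 429.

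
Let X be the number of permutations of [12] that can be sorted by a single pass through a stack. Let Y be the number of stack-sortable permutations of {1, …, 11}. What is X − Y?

149226

Stack-sortable permutations are exactly the 231-avoiding ones, counted by C_n; here n = 12. So X = C_12 = 208012.
By Knuth's characterisation, the stack-sortable permutations of length 11 are the 231-avoiders, numbering C_11. So Y = C_11 = 58786.
X − Y = 208012 − 58786 = 149226.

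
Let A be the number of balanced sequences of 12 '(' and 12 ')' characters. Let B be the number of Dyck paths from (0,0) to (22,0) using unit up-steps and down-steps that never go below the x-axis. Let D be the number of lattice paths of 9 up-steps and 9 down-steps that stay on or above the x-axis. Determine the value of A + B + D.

271660

With 12 pairs the number of balanced bracket strings is the Catalan number C_12. So A = C_12 = 208012.
A Dyck path with 11 up-steps and 11 down-steps has semilength 11, so there are C_11 of them. So B = C_11 = 58786.
Dyck paths of semilength n (length 2n) are counted by C_n; here n = 9. So D = C_9 = 4862.
A + B + D = 208012 + 58786 + 4862 = 271660.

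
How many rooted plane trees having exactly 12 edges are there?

A rooted plane tree with 12 edges has 13 nodes, and the count is C_12.
C_12 = C_11 · 2(2·11+1)/(11+2) = 58786 · 46/13 = 208012.

208012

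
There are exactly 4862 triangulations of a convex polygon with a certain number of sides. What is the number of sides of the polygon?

11

Triangulations of a convex m-gon are counted by C_{m−2}. The Catalan number equal to 4862 is C_9.
So m − 2 = 9, giving m = 11 sides.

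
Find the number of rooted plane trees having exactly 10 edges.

16796

A rooted plane tree with 10 edges has 11 nodes, and the count is C_10.
C_10 = 16796.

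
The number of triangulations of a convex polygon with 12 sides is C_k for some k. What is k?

10

A convex 12-gon is triangulated into 10 triangles, and the number of such triangulations is the Catalan number C_{12−2} = C_10.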